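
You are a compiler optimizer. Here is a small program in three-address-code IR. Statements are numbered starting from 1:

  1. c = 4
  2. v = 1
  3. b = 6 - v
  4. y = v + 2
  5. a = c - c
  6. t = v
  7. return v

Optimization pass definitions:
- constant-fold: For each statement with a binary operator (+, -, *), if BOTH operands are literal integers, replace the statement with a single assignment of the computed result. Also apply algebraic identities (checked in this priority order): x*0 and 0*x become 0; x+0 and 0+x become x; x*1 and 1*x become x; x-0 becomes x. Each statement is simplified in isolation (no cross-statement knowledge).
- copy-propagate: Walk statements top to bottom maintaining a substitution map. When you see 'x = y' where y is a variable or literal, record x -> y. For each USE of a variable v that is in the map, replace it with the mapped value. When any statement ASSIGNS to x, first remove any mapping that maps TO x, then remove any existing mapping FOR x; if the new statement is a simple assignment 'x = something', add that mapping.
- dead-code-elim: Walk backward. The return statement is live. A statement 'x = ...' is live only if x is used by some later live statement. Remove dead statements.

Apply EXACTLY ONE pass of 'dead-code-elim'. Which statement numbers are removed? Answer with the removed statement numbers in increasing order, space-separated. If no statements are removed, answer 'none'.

Answer: 1 3 4 5 6

Derivation:
Backward liveness scan:
Stmt 1 'c = 4': DEAD (c not in live set [])
Stmt 2 'v = 1': KEEP (v is live); live-in = []
Stmt 3 'b = 6 - v': DEAD (b not in live set ['v'])
Stmt 4 'y = v + 2': DEAD (y not in live set ['v'])
Stmt 5 'a = c - c': DEAD (a not in live set ['v'])
Stmt 6 't = v': DEAD (t not in live set ['v'])
Stmt 7 'return v': KEEP (return); live-in = ['v']
Removed statement numbers: [1, 3, 4, 5, 6]
Surviving IR:
  v = 1
  return v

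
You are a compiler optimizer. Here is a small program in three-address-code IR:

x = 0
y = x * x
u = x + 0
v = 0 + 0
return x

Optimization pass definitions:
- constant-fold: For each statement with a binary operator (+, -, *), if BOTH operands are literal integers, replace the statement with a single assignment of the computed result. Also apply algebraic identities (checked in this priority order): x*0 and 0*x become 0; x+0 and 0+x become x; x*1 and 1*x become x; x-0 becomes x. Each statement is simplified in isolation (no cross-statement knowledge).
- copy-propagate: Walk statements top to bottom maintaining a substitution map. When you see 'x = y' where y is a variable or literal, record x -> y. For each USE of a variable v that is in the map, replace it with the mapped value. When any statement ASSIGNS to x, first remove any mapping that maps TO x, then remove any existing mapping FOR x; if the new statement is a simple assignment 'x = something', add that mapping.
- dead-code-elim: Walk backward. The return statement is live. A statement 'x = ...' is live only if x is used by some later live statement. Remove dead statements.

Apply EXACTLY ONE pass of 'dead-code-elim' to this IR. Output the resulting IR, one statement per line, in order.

Applying dead-code-elim statement-by-statement:
  [5] return x  -> KEEP (return); live=['x']
  [4] v = 0 + 0  -> DEAD (v not live)
  [3] u = x + 0  -> DEAD (u not live)
  [2] y = x * x  -> DEAD (y not live)
  [1] x = 0  -> KEEP; live=[]
Result (2 stmts):
  x = 0
  return x

Answer: x = 0
return x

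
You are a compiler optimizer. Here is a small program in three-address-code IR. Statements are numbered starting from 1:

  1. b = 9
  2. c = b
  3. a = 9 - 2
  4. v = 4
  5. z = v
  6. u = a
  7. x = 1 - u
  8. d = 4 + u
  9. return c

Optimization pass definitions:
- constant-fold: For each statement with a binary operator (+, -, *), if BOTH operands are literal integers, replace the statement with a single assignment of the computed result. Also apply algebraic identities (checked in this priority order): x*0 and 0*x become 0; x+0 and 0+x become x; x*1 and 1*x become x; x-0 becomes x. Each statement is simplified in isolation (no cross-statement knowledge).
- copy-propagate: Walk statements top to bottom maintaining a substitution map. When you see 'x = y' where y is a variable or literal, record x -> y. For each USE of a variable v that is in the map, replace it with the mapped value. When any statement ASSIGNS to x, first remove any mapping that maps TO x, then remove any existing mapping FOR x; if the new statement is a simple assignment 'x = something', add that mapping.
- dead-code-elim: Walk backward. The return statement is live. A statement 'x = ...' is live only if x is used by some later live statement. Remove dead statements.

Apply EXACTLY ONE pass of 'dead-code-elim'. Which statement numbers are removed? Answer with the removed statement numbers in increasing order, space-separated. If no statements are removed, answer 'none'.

Answer: 3 4 5 6 7 8

Derivation:
Backward liveness scan:
Stmt 1 'b = 9': KEEP (b is live); live-in = []
Stmt 2 'c = b': KEEP (c is live); live-in = ['b']
Stmt 3 'a = 9 - 2': DEAD (a not in live set ['c'])
Stmt 4 'v = 4': DEAD (v not in live set ['c'])
Stmt 5 'z = v': DEAD (z not in live set ['c'])
Stmt 6 'u = a': DEAD (u not in live set ['c'])
Stmt 7 'x = 1 - u': DEAD (x not in live set ['c'])
Stmt 8 'd = 4 + u': DEAD (d not in live set ['c'])
Stmt 9 'return c': KEEP (return); live-in = ['c']
Removed statement numbers: [3, 4, 5, 6, 7, 8]
Surviving IR:
  b = 9
  c = b
  return c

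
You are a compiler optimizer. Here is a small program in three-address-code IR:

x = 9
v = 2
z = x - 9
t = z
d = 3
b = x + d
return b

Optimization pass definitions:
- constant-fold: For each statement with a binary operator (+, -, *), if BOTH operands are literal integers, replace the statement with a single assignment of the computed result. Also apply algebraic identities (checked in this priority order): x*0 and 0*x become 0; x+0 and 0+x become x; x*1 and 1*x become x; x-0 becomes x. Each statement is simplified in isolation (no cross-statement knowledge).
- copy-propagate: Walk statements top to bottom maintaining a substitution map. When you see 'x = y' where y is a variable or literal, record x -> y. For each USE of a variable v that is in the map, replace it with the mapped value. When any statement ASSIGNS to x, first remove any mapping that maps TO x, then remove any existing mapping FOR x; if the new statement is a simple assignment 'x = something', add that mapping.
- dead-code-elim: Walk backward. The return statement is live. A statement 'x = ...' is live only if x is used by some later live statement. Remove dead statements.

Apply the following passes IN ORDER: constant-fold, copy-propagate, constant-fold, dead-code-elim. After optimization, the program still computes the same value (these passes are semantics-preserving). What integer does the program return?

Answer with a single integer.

Initial IR:
  x = 9
  v = 2
  z = x - 9
  t = z
  d = 3
  b = x + d
  return b
After constant-fold (7 stmts):
  x = 9
  v = 2
  z = x - 9
  t = z
  d = 3
  b = x + d
  return b
After copy-propagate (7 stmts):
  x = 9
  v = 2
  z = 9 - 9
  t = z
  d = 3
  b = 9 + 3
  return b
After constant-fold (7 stmts):
  x = 9
  v = 2
  z = 0
  t = z
  d = 3
  b = 12
  return b
After dead-code-elim (2 stmts):
  b = 12
  return b
Evaluate:
  x = 9  =>  x = 9
  v = 2  =>  v = 2
  z = x - 9  =>  z = 0
  t = z  =>  t = 0
  d = 3  =>  d = 3
  b = x + d  =>  b = 12
  return b = 12

Answer: 12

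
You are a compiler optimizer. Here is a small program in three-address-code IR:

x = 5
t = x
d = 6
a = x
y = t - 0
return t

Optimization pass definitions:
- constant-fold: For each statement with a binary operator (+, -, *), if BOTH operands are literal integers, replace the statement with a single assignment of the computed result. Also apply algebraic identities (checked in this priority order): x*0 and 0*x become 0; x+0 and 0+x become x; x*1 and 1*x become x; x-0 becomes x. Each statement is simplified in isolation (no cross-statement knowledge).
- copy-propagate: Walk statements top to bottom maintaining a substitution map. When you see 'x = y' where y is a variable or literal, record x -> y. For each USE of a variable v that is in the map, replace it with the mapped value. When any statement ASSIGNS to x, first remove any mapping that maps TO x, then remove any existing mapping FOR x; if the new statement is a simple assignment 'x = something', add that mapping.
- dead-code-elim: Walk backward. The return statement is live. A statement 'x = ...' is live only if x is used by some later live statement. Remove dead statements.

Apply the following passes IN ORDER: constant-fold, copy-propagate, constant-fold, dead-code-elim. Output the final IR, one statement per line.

Initial IR:
  x = 5
  t = x
  d = 6
  a = x
  y = t - 0
  return t
After constant-fold (6 stmts):
  x = 5
  t = x
  d = 6
  a = x
  y = t
  return t
After copy-propagate (6 stmts):
  x = 5
  t = 5
  d = 6
  a = 5
  y = 5
  return 5
After constant-fold (6 stmts):
  x = 5
  t = 5
  d = 6
  a = 5
  y = 5
  return 5
After dead-code-elim (1 stmts):
  return 5

Answer: return 5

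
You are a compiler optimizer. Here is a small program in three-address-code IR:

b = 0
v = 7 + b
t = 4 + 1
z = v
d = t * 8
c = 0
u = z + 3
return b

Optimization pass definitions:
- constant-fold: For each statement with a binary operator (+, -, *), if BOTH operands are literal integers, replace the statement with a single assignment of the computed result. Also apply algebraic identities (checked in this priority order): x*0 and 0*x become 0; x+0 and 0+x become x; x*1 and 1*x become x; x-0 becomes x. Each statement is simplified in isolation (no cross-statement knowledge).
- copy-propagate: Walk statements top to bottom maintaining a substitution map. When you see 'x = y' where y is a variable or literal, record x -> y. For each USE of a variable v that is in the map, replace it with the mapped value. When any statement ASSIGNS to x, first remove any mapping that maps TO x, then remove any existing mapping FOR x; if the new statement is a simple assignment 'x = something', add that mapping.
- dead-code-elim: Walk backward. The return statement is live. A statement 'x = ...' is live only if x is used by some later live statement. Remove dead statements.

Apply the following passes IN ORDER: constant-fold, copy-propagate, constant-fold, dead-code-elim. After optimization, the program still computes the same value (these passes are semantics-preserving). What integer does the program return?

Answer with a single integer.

Initial IR:
  b = 0
  v = 7 + b
  t = 4 + 1
  z = v
  d = t * 8
  c = 0
  u = z + 3
  return b
After constant-fold (8 stmts):
  b = 0
  v = 7 + b
  t = 5
  z = v
  d = t * 8
  c = 0
  u = z + 3
  return b
After copy-propagate (8 stmts):
  b = 0
  v = 7 + 0
  t = 5
  z = v
  d = 5 * 8
  c = 0
  u = v + 3
  return 0
After constant-fold (8 stmts):
  b = 0
  v = 7
  t = 5
  z = v
  d = 40
  c = 0
  u = v + 3
  return 0
After dead-code-elim (1 stmts):
  return 0
Evaluate:
  b = 0  =>  b = 0
  v = 7 + b  =>  v = 7
  t = 4 + 1  =>  t = 5
  z = v  =>  z = 7
  d = t * 8  =>  d = 40
  c = 0  =>  c = 0
  u = z + 3  =>  u = 10
  return b = 0

Answer: 0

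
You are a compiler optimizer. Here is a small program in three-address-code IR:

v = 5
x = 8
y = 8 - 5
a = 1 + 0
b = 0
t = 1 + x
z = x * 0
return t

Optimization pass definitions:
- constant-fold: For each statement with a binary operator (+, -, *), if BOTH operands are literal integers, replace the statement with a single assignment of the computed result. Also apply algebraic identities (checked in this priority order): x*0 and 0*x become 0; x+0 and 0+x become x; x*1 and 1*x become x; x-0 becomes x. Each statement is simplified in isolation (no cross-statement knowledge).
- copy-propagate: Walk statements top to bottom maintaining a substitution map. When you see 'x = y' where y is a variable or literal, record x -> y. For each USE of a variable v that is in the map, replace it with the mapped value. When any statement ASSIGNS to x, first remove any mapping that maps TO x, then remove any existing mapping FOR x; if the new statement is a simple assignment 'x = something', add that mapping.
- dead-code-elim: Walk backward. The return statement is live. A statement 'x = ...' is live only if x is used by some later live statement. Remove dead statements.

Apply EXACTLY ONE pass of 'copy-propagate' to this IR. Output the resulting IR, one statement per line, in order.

Answer: v = 5
x = 8
y = 8 - 5
a = 1 + 0
b = 0
t = 1 + 8
z = 8 * 0
return t

Derivation:
Applying copy-propagate statement-by-statement:
  [1] v = 5  (unchanged)
  [2] x = 8  (unchanged)
  [3] y = 8 - 5  (unchanged)
  [4] a = 1 + 0  (unchanged)
  [5] b = 0  (unchanged)
  [6] t = 1 + x  -> t = 1 + 8
  [7] z = x * 0  -> z = 8 * 0
  [8] return t  (unchanged)
Result (8 stmts):
  v = 5
  x = 8
  y = 8 - 5
  a = 1 + 0
  b = 0
  t = 1 + 8
  z = 8 * 0
  return t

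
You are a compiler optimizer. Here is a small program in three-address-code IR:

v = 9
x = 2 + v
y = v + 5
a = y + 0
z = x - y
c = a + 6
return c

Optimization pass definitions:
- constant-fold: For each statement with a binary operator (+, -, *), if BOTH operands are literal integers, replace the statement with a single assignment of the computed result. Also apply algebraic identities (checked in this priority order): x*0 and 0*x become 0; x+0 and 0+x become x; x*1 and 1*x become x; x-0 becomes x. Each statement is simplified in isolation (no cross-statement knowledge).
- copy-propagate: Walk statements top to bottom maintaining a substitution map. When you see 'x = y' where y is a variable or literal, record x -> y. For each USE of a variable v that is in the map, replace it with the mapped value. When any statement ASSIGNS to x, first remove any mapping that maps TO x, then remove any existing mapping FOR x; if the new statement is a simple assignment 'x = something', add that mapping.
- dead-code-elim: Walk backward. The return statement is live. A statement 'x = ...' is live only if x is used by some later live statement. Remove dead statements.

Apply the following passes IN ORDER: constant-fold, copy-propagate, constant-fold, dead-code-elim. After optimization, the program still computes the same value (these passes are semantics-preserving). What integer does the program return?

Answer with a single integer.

Answer: 20

Derivation:
Initial IR:
  v = 9
  x = 2 + v
  y = v + 5
  a = y + 0
  z = x - y
  c = a + 6
  return c
After constant-fold (7 stmts):
  v = 9
  x = 2 + v
  y = v + 5
  a = y
  z = x - y
  c = a + 6
  return c
After copy-propagate (7 stmts):
  v = 9
  x = 2 + 9
  y = 9 + 5
  a = y
  z = x - y
  c = y + 6
  return c
After constant-fold (7 stmts):
  v = 9
  x = 11
  y = 14
  a = y
  z = x - y
  c = y + 6
  return c
After dead-code-elim (3 stmts):
  y = 14
  c = y + 6
  return c
Evaluate:
  v = 9  =>  v = 9
  x = 2 + v  =>  x = 11
  y = v + 5  =>  y = 14
  a = y + 0  =>  a = 14
  z = x - y  =>  z = -3
  c = a + 6  =>  c = 20
  return c = 20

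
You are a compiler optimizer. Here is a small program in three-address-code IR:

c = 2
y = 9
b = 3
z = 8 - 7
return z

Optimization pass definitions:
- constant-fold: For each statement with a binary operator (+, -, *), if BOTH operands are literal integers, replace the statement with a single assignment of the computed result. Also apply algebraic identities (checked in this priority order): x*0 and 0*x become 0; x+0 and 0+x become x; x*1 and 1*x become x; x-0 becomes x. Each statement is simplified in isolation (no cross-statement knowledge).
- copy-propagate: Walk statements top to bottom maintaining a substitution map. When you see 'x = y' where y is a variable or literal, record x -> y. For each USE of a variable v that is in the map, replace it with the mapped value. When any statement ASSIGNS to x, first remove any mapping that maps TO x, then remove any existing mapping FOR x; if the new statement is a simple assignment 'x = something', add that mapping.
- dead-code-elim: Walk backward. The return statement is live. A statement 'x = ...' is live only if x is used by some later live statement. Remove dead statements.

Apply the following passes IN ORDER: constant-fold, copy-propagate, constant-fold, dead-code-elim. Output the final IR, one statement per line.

Initial IR:
  c = 2
  y = 9
  b = 3
  z = 8 - 7
  return z
After constant-fold (5 stmts):
  c = 2
  y = 9
  b = 3
  z = 1
  return z
After copy-propagate (5 stmts):
  c = 2
  y = 9
  b = 3
  z = 1
  return 1
After constant-fold (5 stmts):
  c = 2
  y = 9
  b = 3
  z = 1
  return 1
After dead-code-elim (1 stmts):
  return 1

Answer: return 1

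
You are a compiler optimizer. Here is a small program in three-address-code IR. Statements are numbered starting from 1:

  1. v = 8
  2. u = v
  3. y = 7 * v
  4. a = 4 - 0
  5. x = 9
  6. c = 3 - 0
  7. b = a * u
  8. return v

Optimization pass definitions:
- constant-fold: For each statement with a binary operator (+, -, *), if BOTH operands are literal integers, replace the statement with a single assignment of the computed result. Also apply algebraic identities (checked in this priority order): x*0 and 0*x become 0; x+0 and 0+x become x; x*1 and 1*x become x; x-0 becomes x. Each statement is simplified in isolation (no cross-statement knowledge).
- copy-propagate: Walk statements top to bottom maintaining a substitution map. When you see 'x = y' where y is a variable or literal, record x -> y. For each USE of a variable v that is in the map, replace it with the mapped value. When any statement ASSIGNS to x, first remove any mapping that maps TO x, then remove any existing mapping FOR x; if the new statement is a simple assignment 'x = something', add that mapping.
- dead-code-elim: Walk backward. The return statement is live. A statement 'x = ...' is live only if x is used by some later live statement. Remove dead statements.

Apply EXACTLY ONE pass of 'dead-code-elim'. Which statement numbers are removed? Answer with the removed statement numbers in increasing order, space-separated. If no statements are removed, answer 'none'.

Backward liveness scan:
Stmt 1 'v = 8': KEEP (v is live); live-in = []
Stmt 2 'u = v': DEAD (u not in live set ['v'])
Stmt 3 'y = 7 * v': DEAD (y not in live set ['v'])
Stmt 4 'a = 4 - 0': DEAD (a not in live set ['v'])
Stmt 5 'x = 9': DEAD (x not in live set ['v'])
Stmt 6 'c = 3 - 0': DEAD (c not in live set ['v'])
Stmt 7 'b = a * u': DEAD (b not in live set ['v'])
Stmt 8 'return v': KEEP (return); live-in = ['v']
Removed statement numbers: [2, 3, 4, 5, 6, 7]
Surviving IR:
  v = 8
  return v

Answer: 2 3 4 5 6 7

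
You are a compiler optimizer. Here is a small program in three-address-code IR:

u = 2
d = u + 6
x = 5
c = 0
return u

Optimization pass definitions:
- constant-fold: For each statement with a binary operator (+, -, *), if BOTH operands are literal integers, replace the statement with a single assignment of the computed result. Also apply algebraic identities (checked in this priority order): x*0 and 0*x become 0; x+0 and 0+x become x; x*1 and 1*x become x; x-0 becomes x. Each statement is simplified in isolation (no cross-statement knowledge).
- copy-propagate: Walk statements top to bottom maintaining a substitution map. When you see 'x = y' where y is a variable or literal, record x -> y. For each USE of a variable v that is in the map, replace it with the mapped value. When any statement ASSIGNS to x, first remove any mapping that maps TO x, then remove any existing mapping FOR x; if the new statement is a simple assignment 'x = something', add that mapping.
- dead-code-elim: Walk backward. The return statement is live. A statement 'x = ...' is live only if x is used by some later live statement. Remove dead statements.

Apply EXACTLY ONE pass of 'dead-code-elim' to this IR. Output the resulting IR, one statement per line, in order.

Applying dead-code-elim statement-by-statement:
  [5] return u  -> KEEP (return); live=['u']
  [4] c = 0  -> DEAD (c not live)
  [3] x = 5  -> DEAD (x not live)
  [2] d = u + 6  -> DEAD (d not live)
  [1] u = 2  -> KEEP; live=[]
Result (2 stmts):
  u = 2
  return u

Answer: u = 2
return u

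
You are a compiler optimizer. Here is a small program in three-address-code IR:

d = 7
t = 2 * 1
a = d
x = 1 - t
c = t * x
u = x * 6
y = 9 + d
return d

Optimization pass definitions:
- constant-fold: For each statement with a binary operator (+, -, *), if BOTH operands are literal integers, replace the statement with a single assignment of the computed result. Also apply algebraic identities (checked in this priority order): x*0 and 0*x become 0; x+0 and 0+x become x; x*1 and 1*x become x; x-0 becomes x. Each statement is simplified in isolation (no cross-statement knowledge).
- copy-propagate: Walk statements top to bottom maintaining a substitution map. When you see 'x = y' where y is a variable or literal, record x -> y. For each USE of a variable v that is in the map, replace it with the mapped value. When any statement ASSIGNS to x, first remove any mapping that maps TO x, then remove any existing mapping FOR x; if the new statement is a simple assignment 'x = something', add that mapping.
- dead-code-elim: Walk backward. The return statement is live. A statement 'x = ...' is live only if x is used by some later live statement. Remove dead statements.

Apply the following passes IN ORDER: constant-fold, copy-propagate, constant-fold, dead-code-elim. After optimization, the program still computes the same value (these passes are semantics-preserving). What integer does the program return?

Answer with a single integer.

Answer: 7

Derivation:
Initial IR:
  d = 7
  t = 2 * 1
  a = d
  x = 1 - t
  c = t * x
  u = x * 6
  y = 9 + d
  return d
After constant-fold (8 stmts):
  d = 7
  t = 2
  a = d
  x = 1 - t
  c = t * x
  u = x * 6
  y = 9 + d
  return d
After copy-propagate (8 stmts):
  d = 7
  t = 2
  a = 7
  x = 1 - 2
  c = 2 * x
  u = x * 6
  y = 9 + 7
  return 7
After constant-fold (8 stmts):
  d = 7
  t = 2
  a = 7
  x = -1
  c = 2 * x
  u = x * 6
  y = 16
  return 7
After dead-code-elim (1 stmts):
  return 7
Evaluate:
  d = 7  =>  d = 7
  t = 2 * 1  =>  t = 2
  a = d  =>  a = 7
  x = 1 - t  =>  x = -1
  c = t * x  =>  c = -2
  u = x * 6  =>  u = -6
  y = 9 + d  =>  y = 16
  return d = 7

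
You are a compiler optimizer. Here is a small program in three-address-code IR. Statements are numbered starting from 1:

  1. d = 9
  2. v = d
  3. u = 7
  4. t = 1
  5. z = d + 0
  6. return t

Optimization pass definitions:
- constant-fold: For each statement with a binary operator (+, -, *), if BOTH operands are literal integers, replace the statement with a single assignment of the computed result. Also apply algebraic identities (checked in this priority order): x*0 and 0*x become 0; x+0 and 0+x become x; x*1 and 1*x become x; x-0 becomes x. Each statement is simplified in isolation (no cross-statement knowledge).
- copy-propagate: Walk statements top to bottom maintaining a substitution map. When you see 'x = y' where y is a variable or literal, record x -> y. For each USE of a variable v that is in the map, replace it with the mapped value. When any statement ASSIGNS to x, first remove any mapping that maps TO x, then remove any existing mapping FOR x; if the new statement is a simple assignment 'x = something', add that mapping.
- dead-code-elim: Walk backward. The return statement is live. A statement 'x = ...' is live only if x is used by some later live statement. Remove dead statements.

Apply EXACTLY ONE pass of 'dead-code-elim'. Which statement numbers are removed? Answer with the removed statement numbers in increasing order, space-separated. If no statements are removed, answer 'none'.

Answer: 1 2 3 5

Derivation:
Backward liveness scan:
Stmt 1 'd = 9': DEAD (d not in live set [])
Stmt 2 'v = d': DEAD (v not in live set [])
Stmt 3 'u = 7': DEAD (u not in live set [])
Stmt 4 't = 1': KEEP (t is live); live-in = []
Stmt 5 'z = d + 0': DEAD (z not in live set ['t'])
Stmt 6 'return t': KEEP (return); live-in = ['t']
Removed statement numbers: [1, 2, 3, 5]
Surviving IR:
  t = 1
  return t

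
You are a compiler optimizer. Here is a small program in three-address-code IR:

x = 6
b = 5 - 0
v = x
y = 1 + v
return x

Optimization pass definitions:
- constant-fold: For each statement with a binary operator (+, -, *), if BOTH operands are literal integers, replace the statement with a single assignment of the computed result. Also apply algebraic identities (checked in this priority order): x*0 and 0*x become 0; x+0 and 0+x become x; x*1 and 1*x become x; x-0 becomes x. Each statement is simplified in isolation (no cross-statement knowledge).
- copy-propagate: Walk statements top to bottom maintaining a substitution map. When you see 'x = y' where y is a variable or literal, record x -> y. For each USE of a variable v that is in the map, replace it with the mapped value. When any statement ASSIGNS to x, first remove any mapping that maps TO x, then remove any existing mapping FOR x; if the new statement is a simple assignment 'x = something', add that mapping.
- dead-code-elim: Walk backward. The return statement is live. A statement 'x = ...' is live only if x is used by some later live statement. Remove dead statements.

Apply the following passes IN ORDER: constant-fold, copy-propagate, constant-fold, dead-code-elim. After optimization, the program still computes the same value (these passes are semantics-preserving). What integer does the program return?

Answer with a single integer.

Initial IR:
  x = 6
  b = 5 - 0
  v = x
  y = 1 + v
  return x
After constant-fold (5 stmts):
  x = 6
  b = 5
  v = x
  y = 1 + v
  return x
After copy-propagate (5 stmts):
  x = 6
  b = 5
  v = 6
  y = 1 + 6
  return 6
After constant-fold (5 stmts):
  x = 6
  b = 5
  v = 6
  y = 7
  return 6
After dead-code-elim (1 stmts):
  return 6
Evaluate:
  x = 6  =>  x = 6
  b = 5 - 0  =>  b = 5
  v = x  =>  v = 6
  y = 1 + v  =>  y = 7
  return x = 6

Answer: 6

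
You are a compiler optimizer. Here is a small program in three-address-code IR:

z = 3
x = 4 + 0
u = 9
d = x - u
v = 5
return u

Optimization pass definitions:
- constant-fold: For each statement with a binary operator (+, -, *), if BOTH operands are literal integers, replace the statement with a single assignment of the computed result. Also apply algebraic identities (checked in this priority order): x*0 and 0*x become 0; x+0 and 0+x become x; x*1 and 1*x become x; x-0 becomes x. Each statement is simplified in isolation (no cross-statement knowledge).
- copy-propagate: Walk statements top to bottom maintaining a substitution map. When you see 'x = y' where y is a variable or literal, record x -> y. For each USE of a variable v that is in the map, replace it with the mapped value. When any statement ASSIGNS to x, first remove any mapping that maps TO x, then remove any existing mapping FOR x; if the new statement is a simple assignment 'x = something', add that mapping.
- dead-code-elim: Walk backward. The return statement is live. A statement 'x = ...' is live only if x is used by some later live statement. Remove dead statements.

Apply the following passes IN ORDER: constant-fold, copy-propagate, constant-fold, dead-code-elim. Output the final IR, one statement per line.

Answer: return 9

Derivation:
Initial IR:
  z = 3
  x = 4 + 0
  u = 9
  d = x - u
  v = 5
  return u
After constant-fold (6 stmts):
  z = 3
  x = 4
  u = 9
  d = x - u
  v = 5
  return u
After copy-propagate (6 stmts):
  z = 3
  x = 4
  u = 9
  d = 4 - 9
  v = 5
  return 9
After constant-fold (6 stmts):
  z = 3
  x = 4
  u = 9
  d = -5
  v = 5
  return 9
After dead-code-elim (1 stmts):
  return 9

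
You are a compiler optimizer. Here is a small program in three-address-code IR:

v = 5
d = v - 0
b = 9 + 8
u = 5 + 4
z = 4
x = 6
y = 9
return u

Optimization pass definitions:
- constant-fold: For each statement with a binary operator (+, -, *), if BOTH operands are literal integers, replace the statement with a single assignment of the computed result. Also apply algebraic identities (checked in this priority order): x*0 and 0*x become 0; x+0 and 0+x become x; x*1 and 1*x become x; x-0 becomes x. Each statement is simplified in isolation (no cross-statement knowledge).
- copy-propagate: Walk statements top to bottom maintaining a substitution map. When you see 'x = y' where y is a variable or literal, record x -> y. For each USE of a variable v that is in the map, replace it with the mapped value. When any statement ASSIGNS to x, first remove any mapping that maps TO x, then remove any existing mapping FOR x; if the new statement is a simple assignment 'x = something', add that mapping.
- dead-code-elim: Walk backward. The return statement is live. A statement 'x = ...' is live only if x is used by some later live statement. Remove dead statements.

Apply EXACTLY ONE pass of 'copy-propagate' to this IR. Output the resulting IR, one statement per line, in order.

Applying copy-propagate statement-by-statement:
  [1] v = 5  (unchanged)
  [2] d = v - 0  -> d = 5 - 0
  [3] b = 9 + 8  (unchanged)
  [4] u = 5 + 4  (unchanged)
  [5] z = 4  (unchanged)
  [6] x = 6  (unchanged)
  [7] y = 9  (unchanged)
  [8] return u  (unchanged)
Result (8 stmts):
  v = 5
  d = 5 - 0
  b = 9 + 8
  u = 5 + 4
  z = 4
  x = 6
  y = 9
  return u

Answer: v = 5
d = 5 - 0
b = 9 + 8
u = 5 + 4
z = 4
x = 6
y = 9
return u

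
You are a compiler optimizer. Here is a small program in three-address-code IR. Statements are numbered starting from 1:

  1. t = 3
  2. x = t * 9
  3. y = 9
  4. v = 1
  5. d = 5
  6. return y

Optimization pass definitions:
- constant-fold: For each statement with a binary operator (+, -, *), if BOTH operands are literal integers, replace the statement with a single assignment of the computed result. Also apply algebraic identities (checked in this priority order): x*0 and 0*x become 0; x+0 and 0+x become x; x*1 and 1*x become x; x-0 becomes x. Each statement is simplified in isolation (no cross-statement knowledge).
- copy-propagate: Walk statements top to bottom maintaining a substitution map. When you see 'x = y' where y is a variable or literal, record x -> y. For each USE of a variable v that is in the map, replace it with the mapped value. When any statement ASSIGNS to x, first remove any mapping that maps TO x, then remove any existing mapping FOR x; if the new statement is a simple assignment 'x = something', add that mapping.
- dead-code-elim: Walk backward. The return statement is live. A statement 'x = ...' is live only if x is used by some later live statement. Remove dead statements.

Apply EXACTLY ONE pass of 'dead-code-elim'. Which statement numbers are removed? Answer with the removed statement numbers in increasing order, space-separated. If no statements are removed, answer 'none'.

Answer: 1 2 4 5

Derivation:
Backward liveness scan:
Stmt 1 't = 3': DEAD (t not in live set [])
Stmt 2 'x = t * 9': DEAD (x not in live set [])
Stmt 3 'y = 9': KEEP (y is live); live-in = []
Stmt 4 'v = 1': DEAD (v not in live set ['y'])
Stmt 5 'd = 5': DEAD (d not in live set ['y'])
Stmt 6 'return y': KEEP (return); live-in = ['y']
Removed statement numbers: [1, 2, 4, 5]
Surviving IR:
  y = 9
  return y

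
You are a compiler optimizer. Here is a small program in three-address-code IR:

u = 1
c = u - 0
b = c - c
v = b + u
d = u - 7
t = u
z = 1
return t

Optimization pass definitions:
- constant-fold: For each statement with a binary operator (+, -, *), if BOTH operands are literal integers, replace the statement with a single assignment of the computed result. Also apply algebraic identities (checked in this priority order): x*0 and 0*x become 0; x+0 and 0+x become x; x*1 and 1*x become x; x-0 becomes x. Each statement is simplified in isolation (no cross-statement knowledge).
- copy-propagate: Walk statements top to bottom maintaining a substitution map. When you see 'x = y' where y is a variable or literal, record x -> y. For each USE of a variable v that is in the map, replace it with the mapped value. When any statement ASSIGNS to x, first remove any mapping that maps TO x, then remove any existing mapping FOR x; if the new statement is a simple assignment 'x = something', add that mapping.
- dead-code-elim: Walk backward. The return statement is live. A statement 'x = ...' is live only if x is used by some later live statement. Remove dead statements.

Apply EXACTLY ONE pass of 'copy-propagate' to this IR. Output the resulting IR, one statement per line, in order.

Answer: u = 1
c = 1 - 0
b = c - c
v = b + 1
d = 1 - 7
t = 1
z = 1
return 1

Derivation:
Applying copy-propagate statement-by-statement:
  [1] u = 1  (unchanged)
  [2] c = u - 0  -> c = 1 - 0
  [3] b = c - c  (unchanged)
  [4] v = b + u  -> v = b + 1
  [5] d = u - 7  -> d = 1 - 7
  [6] t = u  -> t = 1
  [7] z = 1  (unchanged)
  [8] return t  -> return 1
Result (8 stmts):
  u = 1
  c = 1 - 0
  b = c - c
  v = b + 1
  d = 1 - 7
  t = 1
  z = 1
  return 1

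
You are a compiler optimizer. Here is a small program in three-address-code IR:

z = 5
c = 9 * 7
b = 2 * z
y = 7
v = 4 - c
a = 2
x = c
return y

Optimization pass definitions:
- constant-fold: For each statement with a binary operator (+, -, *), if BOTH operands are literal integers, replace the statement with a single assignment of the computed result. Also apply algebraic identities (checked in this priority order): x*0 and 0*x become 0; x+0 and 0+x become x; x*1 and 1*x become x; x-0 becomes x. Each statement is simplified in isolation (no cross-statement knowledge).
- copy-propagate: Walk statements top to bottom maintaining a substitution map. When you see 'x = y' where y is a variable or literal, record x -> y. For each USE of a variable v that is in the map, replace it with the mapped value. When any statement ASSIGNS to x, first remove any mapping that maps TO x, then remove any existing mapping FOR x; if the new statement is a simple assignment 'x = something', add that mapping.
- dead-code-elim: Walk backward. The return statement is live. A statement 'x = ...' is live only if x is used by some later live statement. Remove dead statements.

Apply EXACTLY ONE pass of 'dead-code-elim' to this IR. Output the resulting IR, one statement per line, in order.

Applying dead-code-elim statement-by-statement:
  [8] return y  -> KEEP (return); live=['y']
  [7] x = c  -> DEAD (x not live)
  [6] a = 2  -> DEAD (a not live)
  [5] v = 4 - c  -> DEAD (v not live)
  [4] y = 7  -> KEEP; live=[]
  [3] b = 2 * z  -> DEAD (b not live)
  [2] c = 9 * 7  -> DEAD (c not live)
  [1] z = 5  -> DEAD (z not live)
Result (2 stmts):
  y = 7
  return y

Answer: y = 7
return y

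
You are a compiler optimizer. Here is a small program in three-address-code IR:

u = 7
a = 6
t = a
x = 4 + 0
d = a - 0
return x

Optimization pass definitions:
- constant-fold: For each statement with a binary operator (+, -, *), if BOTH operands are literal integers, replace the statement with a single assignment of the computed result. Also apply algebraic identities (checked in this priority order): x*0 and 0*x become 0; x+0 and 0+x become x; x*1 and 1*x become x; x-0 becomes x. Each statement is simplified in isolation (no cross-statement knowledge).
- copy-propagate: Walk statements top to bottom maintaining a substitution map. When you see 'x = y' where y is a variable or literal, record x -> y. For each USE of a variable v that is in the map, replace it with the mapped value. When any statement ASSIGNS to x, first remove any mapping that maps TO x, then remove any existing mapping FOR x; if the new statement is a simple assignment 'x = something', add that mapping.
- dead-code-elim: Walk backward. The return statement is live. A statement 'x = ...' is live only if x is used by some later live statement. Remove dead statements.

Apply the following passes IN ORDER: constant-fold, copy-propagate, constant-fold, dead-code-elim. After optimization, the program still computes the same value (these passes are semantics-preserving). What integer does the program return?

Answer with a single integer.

Initial IR:
  u = 7
  a = 6
  t = a
  x = 4 + 0
  d = a - 0
  return x
After constant-fold (6 stmts):
  u = 7
  a = 6
  t = a
  x = 4
  d = a
  return x
After copy-propagate (6 stmts):
  u = 7
  a = 6
  t = 6
  x = 4
  d = 6
  return 4
After constant-fold (6 stmts):
  u = 7
  a = 6
  t = 6
  x = 4
  d = 6
  return 4
After dead-code-elim (1 stmts):
  return 4
Evaluate:
  u = 7  =>  u = 7
  a = 6  =>  a = 6
  t = a  =>  t = 6
  x = 4 + 0  =>  x = 4
  d = a - 0  =>  d = 6
  return x = 4

Answer: 4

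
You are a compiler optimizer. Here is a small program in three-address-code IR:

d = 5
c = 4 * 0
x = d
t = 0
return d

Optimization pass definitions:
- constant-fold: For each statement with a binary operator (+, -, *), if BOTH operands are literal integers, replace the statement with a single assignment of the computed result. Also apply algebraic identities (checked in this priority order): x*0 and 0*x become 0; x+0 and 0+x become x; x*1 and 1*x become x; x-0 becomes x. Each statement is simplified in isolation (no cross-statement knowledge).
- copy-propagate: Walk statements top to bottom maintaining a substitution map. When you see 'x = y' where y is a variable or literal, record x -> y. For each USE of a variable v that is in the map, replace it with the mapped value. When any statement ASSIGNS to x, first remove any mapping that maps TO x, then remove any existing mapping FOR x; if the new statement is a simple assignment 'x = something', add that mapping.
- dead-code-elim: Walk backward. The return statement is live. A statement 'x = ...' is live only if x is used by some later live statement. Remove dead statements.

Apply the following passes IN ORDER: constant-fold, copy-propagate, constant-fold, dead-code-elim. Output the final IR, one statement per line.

Answer: return 5

Derivation:
Initial IR:
  d = 5
  c = 4 * 0
  x = d
  t = 0
  return d
After constant-fold (5 stmts):
  d = 5
  c = 0
  x = d
  t = 0
  return d
After copy-propagate (5 stmts):
  d = 5
  c = 0
  x = 5
  t = 0
  return 5
After constant-fold (5 stmts):
  d = 5
  c = 0
  x = 5
  t = 0
  return 5
After dead-code-elim (1 stmts):
  return 5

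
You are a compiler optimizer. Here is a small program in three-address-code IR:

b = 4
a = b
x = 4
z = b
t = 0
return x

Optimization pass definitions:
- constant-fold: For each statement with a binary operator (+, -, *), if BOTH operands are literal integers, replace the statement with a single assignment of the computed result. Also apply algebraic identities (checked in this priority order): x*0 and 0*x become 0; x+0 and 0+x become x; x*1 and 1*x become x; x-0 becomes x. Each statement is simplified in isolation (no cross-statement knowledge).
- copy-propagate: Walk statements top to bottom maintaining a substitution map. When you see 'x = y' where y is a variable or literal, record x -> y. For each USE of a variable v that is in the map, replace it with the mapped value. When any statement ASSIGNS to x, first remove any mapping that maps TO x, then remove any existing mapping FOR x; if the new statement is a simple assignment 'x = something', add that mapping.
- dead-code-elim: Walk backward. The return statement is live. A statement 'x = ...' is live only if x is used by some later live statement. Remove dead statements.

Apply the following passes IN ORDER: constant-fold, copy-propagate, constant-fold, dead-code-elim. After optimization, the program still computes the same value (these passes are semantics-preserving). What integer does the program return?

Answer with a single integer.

Initial IR:
  b = 4
  a = b
  x = 4
  z = b
  t = 0
  return x
After constant-fold (6 stmts):
  b = 4
  a = b
  x = 4
  z = b
  t = 0
  return x
After copy-propagate (6 stmts):
  b = 4
  a = 4
  x = 4
  z = 4
  t = 0
  return 4
After constant-fold (6 stmts):
  b = 4
  a = 4
  x = 4
  z = 4
  t = 0
  return 4
After dead-code-elim (1 stmts):
  return 4
Evaluate:
  b = 4  =>  b = 4
  a = b  =>  a = 4
  x = 4  =>  x = 4
  z = b  =>  z = 4
  t = 0  =>  t = 0
  return x = 4

Answer: 4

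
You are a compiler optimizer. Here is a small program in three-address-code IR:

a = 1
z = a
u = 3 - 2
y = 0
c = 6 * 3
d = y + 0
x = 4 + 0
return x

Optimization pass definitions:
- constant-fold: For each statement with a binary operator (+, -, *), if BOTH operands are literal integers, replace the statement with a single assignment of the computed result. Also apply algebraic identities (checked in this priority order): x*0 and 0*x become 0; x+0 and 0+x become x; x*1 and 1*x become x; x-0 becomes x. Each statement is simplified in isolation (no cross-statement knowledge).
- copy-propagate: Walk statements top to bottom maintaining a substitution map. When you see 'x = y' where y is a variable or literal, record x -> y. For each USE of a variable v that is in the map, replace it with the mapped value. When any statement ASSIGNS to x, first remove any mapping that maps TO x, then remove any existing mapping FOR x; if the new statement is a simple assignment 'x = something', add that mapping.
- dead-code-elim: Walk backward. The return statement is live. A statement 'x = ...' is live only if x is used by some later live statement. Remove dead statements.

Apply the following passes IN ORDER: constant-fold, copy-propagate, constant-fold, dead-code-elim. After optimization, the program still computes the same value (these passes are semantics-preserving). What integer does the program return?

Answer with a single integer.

Initial IR:
  a = 1
  z = a
  u = 3 - 2
  y = 0
  c = 6 * 3
  d = y + 0
  x = 4 + 0
  return x
After constant-fold (8 stmts):
  a = 1
  z = a
  u = 1
  y = 0
  c = 18
  d = y
  x = 4
  return x
After copy-propagate (8 stmts):
  a = 1
  z = 1
  u = 1
  y = 0
  c = 18
  d = 0
  x = 4
  return 4
After constant-fold (8 stmts):
  a = 1
  z = 1
  u = 1
  y = 0
  c = 18
  d = 0
  x = 4
  return 4
After dead-code-elim (1 stmts):
  return 4
Evaluate:
  a = 1  =>  a = 1
  z = a  =>  z = 1
  u = 3 - 2  =>  u = 1
  y = 0  =>  y = 0
  c = 6 * 3  =>  c = 18
  d = y + 0  =>  d = 0
  x = 4 + 0  =>  x = 4
  return x = 4

Answer: 4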